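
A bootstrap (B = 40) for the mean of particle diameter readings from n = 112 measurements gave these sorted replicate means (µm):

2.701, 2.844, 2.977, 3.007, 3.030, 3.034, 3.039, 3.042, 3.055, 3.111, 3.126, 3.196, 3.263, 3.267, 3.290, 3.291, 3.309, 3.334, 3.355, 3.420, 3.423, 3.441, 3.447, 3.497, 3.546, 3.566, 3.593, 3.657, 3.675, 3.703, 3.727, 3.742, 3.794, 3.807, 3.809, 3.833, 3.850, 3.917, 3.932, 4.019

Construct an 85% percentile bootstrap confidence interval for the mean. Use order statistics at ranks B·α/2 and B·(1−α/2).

α = 0.15; lower rank = 40 × 0.075 = 3; upper rank = 40 × 0.925 = 37.
The 3rd smallest replicate is 2.977; the 37th is 3.850.

(2.977, 3.850)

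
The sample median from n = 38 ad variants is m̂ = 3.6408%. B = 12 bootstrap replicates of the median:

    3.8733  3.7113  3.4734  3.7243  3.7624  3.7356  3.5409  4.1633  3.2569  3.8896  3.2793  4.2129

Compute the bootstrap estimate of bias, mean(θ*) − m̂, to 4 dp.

mean(θ*) = (3.8733 + 3.7113 + 3.4734 + 3.7243 + 3.7624 + 3.7356 + 3.5409 + 4.1633 + 3.2569 + 3.8896 + 3.2793 + 4.2129) / 12 = 3.71860
bias = 3.71860 − 3.6408

bias = +0.0778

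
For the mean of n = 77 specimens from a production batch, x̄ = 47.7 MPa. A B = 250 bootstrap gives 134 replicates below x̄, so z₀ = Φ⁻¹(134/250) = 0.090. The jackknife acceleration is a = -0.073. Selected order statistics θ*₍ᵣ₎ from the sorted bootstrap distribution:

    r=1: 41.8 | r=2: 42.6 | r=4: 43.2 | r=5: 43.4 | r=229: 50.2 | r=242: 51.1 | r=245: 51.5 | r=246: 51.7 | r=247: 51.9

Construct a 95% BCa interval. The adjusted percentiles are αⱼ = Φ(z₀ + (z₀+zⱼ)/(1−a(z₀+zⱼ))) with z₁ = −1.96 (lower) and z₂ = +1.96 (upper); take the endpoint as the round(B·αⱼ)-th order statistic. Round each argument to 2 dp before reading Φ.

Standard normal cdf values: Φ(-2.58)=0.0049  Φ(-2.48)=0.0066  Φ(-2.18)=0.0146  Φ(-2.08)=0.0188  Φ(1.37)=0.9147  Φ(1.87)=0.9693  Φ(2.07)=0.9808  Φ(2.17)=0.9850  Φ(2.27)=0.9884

Lower: z₀ + z₁ = 0.090 + (-1.960) = -1.870; 1 − a(z₀+z₁) = 1 − (-0.073)(-1.870) = 0.8635; argument = 0.090 + (-1.870)/0.8635 = -2.0756 → -2.08.
α₁ = Φ(-2.08) = 0.0188; rank = round(250 × 0.0188) = 5; θ*₍5₎ = 43.4.
Upper: z₀ + z₂ = 2.050; 1 − a(z₀+z₂) = 1.1497; argument = 1.8732 → 1.87; α₂ = 0.9693; rank = 242; θ*₍242₎ = 51.1.

(43.4, 51.1)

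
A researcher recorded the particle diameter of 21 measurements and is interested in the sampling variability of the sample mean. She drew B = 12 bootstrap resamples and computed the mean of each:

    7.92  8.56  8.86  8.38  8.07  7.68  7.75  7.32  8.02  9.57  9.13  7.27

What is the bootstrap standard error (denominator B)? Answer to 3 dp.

SE* = 0.682

Bootstrap SE is the standard deviation of the 12 replicate means.
Mean of replicates: (7.92 + 8.56 + 8.86 + 8.38 + 8.07 + 7.68 + 7.75 + 7.32 + 8.02 + 9.57 + 9.13 + 7.27) / 12 = 98.5300 / 12 = 8.2108
Sum of squared deviations: (−0.2908)² + (+0.3492)² + (+0.6492)² + (+0.1692)² + (−0.1408)² + (−0.5308)² + (−0.4608)² + (−0.8908)² + (−0.1908)² + (+1.3592)² + (+0.9192)² + (−0.9408)² = 5.5779
Variance = 5.5779 / 12 = 0.4648
SE* = √0.4648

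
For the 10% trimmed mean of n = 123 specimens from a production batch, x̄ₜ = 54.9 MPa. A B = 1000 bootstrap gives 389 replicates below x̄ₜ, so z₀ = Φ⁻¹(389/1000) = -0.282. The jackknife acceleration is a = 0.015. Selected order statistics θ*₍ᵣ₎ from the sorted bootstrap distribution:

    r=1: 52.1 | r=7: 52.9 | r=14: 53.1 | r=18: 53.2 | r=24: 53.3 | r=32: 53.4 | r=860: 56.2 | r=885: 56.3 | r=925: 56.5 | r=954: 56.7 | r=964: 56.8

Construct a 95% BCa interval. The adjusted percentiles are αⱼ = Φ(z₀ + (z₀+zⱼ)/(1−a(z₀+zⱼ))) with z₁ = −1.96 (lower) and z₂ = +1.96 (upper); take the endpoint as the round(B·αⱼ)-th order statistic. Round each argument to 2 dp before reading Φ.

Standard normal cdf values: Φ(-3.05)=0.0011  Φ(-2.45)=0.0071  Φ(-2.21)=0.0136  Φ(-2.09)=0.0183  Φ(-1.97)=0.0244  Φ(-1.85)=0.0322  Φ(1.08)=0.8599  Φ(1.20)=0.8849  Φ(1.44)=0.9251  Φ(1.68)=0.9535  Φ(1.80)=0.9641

(52.9, 56.5)

Lower: z₀ + z₁ = -0.282 + (-1.960) = -2.242; 1 − a(z₀+z₁) = 1 − (0.015)(-2.242) = 1.0336; argument = -0.282 + (-2.242)/1.0336 = -2.4511 → -2.45.
α₁ = Φ(-2.45) = 0.0071; rank = round(1000 × 0.0071) = 7; θ*₍7₎ = 52.9.
Upper: z₀ + z₂ = 1.678; 1 − a(z₀+z₂) = 0.9748; argument = 1.4393 → 1.44; α₂ = 0.9251; rank = 925; θ*₍925₎ = 56.5.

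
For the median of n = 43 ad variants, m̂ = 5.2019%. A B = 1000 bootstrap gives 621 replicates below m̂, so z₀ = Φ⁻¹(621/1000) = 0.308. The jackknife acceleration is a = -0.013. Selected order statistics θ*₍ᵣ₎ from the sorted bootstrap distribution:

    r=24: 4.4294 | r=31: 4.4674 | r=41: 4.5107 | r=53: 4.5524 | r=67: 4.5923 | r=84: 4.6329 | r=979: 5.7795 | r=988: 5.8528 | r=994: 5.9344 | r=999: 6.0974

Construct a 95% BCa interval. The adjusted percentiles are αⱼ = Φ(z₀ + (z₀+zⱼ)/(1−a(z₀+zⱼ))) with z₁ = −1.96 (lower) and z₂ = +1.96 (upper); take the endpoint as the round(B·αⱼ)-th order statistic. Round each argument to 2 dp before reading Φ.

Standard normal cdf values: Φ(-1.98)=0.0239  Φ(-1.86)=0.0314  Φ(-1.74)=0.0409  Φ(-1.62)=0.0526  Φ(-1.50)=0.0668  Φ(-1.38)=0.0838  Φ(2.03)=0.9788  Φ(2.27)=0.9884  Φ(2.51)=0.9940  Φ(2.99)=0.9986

(4.6329, 5.9344)

Lower: z₀ + z₁ = 0.308 + (-1.960) = -1.652; 1 − a(z₀+z₁) = 1 − (-0.013)(-1.652) = 0.9785; argument = 0.308 + (-1.652)/0.9785 = -1.3803 → -1.38.
α₁ = Φ(-1.38) = 0.0838; rank = round(1000 × 0.0838) = 84; θ*₍84₎ = 4.6329.
Upper: z₀ + z₂ = 2.268; 1 − a(z₀+z₂) = 1.0295; argument = 2.5110 → 2.51; α₂ = 0.9940; rank = 994; θ*₍994₎ = 5.9344.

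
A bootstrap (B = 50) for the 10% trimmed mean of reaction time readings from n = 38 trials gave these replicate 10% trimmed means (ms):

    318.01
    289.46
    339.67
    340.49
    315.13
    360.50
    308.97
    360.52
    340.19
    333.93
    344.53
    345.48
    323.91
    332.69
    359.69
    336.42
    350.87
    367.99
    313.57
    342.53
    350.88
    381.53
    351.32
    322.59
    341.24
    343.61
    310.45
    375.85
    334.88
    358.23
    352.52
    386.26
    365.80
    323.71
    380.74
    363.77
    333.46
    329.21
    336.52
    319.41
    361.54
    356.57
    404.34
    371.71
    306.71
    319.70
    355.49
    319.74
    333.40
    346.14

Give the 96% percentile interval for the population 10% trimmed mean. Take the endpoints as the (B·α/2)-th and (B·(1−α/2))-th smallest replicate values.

Sorted replicates: 289.46, 306.71, 308.97, 310.45, 313.57, 315.13, 318.01, 319.41, 319.70, 319.74, 322.59, 323.71, 323.91, 329.21, 332.69, 333.40, 333.46, 333.93, 334.88, 336.42, 336.52, 339.67, 340.19, 340.49, 341.24, 342.53, 343.61, 344.53, 345.48, 346.14, 350.87, 350.88, 351.32, 352.52, 355.49, 356.57, 358.23, 359.69, 360.50, 360.52, 361.54, 363.77, 365.80, 367.99, 371.71, 375.85, 380.74, 381.53, 386.26, 404.34
α = 0.04; lower rank = 50 × 0.020 = 1; upper rank = 50 × 0.980 = 49.
The 1st smallest replicate is 289.46; the 49th is 386.26.

(289.46, 386.26)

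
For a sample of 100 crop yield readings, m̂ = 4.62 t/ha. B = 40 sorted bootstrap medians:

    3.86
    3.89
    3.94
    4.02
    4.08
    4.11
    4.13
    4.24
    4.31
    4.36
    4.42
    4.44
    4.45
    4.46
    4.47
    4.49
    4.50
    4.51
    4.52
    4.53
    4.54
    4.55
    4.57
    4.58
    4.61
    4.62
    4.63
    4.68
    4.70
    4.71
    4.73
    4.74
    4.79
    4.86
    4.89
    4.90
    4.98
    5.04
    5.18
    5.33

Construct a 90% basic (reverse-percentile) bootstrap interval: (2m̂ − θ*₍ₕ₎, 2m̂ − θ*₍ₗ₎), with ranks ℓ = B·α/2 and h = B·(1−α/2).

(4.20, 5.35)

Percentile endpoints at ranks 2 and 38: θ*₍2₎ = 3.89, θ*₍38₎ = 5.04.
Basic interval reflects these around m̂:
  lower = 2 × 4.62 − 5.04 = 4.20
  upper = 2 × 4.62 − 3.89 = 5.35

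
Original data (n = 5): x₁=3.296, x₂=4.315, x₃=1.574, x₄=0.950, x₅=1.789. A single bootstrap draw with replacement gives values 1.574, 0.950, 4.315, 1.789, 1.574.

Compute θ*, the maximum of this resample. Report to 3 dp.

θ* = 4.315

Maximum = 4.315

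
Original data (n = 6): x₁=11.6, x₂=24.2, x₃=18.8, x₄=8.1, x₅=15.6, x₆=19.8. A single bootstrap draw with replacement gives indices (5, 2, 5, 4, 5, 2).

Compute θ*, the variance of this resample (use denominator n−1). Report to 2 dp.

Resample values: 15.6, 24.2, 15.6, 8.1, 15.6, 24.2.
Mean = 17.2167; sum of squared deviations = 188.4883
s² = 188.4883 / 5 = 37.6977

θ* = 37.70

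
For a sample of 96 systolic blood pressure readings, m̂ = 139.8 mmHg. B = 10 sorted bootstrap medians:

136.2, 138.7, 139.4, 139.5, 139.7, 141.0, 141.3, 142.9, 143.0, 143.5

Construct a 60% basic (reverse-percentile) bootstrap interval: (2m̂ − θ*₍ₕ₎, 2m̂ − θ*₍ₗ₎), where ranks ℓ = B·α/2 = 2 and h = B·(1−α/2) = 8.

Percentile endpoints at ranks 2 and 8: θ*₍2₎ = 138.7, θ*₍8₎ = 142.9.
Basic interval reflects these around m̂:
  lower = 2 × 139.8 − 142.9 = 136.7
  upper = 2 × 139.8 − 138.7 = 140.9

(136.7, 140.9)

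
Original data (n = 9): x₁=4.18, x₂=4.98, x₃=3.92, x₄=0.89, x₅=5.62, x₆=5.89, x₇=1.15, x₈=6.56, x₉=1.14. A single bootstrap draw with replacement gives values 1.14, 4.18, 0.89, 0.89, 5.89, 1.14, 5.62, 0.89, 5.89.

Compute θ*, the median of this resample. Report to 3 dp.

Sorted: 0.89, 0.89, 0.89, 1.14, 1.14, 4.18, 5.62, 5.89, 5.89
Median = middle value = 1.140

θ* = 1.140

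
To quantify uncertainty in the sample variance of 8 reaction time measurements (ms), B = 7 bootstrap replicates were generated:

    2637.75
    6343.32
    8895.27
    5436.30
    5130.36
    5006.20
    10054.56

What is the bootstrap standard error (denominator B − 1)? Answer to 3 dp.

Bootstrap SE is the standard deviation of the 7 replicate variances.
Mean of replicates: (2637.75 + 6343.32 + 8895.27 + 5436.30 + 5130.36 + 5006.20 + 10054.56) / 7 = 43503.7600 / 7 = 6214.8229
Sum of squared deviations: (−3577.0729)² + (+128.4971)² + (+2680.4471)² + (−778.5229)² + (−1084.4629)² + (−1208.6229)² + (+3839.7371)² = 37983266.6913
Variance = 37983266.6913 / 6 = 6330544.4486
SE* = √6330544.4486

SE* = 2516.057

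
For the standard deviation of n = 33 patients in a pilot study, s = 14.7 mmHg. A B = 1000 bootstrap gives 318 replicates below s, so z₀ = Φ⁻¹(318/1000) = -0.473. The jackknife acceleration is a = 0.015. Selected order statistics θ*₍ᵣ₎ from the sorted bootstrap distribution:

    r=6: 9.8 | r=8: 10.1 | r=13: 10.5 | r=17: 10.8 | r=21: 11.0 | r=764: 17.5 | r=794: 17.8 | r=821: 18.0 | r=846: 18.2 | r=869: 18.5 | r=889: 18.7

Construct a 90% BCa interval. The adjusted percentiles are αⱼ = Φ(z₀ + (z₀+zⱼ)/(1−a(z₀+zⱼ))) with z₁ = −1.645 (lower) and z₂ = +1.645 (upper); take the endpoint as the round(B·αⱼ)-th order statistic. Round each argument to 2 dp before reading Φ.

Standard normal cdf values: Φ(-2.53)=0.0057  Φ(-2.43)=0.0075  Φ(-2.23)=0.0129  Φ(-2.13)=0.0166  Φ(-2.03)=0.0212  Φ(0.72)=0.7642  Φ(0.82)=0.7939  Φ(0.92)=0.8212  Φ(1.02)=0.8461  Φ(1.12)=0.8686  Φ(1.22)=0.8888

(9.8, 17.5)

Lower: z₀ + z₁ = -0.473 + (-1.645) = -2.118; 1 − a(z₀+z₁) = 1 − (0.015)(-2.118) = 1.0318; argument = -0.473 + (-2.118)/1.0318 = -2.5258 → -2.53.
α₁ = Φ(-2.53) = 0.0057; rank = round(1000 × 0.0057) = 6; θ*₍6₎ = 9.8.
Upper: z₀ + z₂ = 1.172; 1 − a(z₀+z₂) = 0.9824; argument = 0.7200 → 0.72; α₂ = 0.7642; rank = 764; θ*₍764₎ = 17.5.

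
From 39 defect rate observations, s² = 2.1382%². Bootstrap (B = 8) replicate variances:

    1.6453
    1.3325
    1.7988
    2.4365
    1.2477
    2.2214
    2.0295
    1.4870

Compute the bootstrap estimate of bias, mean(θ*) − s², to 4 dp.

bias = −0.3634

mean(θ*) = (1.6453 + 1.3325 + 1.7988 + 2.4365 + 1.2477 + 2.2214 + 2.0295 + 1.4870) / 8 = 1.77484
bias = 1.77484 − 2.1382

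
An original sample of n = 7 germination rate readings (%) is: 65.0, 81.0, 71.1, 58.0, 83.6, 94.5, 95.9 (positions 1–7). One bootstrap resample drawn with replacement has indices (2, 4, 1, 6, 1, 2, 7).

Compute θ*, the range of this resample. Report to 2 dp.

θ* = 37.90

Resample values: 81.0, 58.0, 65.0, 94.5, 65.0, 81.0, 95.9.
Range = 95.9 − 58.0 = 37.90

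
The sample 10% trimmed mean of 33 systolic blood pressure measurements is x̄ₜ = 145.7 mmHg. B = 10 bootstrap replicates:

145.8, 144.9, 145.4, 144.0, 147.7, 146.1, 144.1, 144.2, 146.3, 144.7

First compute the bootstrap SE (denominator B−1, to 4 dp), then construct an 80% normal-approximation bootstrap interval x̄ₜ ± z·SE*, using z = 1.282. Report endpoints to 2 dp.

(144.19, 147.21)

Mean of replicates = 145.3200; sum of squared deviations = 12.5160; SE* = √(12.5160/9) = 1.1793
Margin = 1.282 × 1.1793 = 1.512
Interval: 145.7 ± 1.512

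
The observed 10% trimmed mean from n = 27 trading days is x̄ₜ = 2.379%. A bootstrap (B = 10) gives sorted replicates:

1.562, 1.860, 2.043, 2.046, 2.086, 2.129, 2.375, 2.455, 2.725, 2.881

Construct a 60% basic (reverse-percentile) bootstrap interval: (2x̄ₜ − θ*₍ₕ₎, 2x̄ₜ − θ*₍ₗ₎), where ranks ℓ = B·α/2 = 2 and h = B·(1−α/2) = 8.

Percentile endpoints at ranks 2 and 8: θ*₍2₎ = 1.860, θ*₍8₎ = 2.455.
Basic interval reflects these around x̄ₜ:
  lower = 2 × 2.379 − 2.455 = 2.303
  upper = 2 × 2.379 − 1.860 = 2.898

(2.303, 2.898)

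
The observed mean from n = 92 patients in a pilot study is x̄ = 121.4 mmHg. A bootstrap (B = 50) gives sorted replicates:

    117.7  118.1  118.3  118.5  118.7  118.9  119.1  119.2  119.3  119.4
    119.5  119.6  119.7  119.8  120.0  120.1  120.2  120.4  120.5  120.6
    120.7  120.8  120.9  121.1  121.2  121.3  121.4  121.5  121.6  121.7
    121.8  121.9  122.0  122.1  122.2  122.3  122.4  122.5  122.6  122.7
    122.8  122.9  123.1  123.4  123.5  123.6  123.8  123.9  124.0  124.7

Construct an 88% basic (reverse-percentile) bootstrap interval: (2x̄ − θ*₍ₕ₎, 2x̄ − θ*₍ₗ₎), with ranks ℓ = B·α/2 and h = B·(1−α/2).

(119.0, 124.5)

Percentile endpoints at ranks 3 and 47: θ*₍3₎ = 118.3, θ*₍47₎ = 123.8.
Basic interval reflects these around x̄:
  lower = 2 × 121.4 − 123.8 = 119.0
  upper = 2 × 121.4 − 118.3 = 124.5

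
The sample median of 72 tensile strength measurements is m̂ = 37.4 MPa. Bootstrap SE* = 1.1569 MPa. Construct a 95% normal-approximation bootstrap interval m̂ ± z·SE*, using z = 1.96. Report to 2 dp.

Margin = 1.96 × 1.1569 = 2.268
Interval: 37.4 ± 2.268

(35.13, 39.67)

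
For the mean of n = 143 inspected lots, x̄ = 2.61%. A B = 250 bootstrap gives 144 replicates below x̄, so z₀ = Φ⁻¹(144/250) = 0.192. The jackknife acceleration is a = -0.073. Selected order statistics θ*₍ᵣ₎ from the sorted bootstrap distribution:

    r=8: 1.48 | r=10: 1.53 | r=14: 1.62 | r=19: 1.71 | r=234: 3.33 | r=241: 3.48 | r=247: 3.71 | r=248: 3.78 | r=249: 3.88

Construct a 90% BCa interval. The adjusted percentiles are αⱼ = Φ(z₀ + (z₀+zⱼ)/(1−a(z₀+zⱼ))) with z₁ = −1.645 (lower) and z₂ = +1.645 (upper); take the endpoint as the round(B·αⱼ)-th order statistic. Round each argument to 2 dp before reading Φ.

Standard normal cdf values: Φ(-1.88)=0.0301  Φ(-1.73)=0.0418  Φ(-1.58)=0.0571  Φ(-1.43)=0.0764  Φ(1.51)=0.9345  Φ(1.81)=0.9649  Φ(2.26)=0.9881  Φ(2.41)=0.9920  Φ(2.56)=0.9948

(1.71, 3.48)

Lower: z₀ + z₁ = 0.192 + (-1.645) = -1.453; 1 − a(z₀+z₁) = 1 − (-0.073)(-1.453) = 0.8939; argument = 0.192 + (-1.453)/0.8939 = -1.4334 → -1.43.
α₁ = Φ(-1.43) = 0.0764; rank = round(250 × 0.0764) = 19; θ*₍19₎ = 1.71.
Upper: z₀ + z₂ = 1.837; 1 − a(z₀+z₂) = 1.1341; argument = 1.8118 → 1.81; α₂ = 0.9649; rank = 241; θ*₍241₎ = 3.48.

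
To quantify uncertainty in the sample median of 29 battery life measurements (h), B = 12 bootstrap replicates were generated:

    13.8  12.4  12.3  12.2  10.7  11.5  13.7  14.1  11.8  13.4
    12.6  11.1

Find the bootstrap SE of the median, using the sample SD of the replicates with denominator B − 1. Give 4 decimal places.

Bootstrap SE is the standard deviation of the 12 replicate medians.
Mean of replicates: (13.8 + 12.4 + 12.3 + 12.2 + 10.7 + 11.5 + 13.7 + 14.1 + 11.8 + 13.4 + 12.6 + 11.1) / 12 = 149.60000 / 12 = 12.46667
Sum of squared deviations: (+1.33333)² + (−0.06667)² + (−0.16667)² + (−0.26667)² + (−1.76667)² + (−0.96667)² + (+1.23333)² + (+1.63333)² + (−0.66667)² + (+0.93333)² + (+0.13333)² + (−1.36667)² = 13.32667
Variance = 13.32667 / 11 = 1.21152
SE* = √1.21152

SE* = 1.1007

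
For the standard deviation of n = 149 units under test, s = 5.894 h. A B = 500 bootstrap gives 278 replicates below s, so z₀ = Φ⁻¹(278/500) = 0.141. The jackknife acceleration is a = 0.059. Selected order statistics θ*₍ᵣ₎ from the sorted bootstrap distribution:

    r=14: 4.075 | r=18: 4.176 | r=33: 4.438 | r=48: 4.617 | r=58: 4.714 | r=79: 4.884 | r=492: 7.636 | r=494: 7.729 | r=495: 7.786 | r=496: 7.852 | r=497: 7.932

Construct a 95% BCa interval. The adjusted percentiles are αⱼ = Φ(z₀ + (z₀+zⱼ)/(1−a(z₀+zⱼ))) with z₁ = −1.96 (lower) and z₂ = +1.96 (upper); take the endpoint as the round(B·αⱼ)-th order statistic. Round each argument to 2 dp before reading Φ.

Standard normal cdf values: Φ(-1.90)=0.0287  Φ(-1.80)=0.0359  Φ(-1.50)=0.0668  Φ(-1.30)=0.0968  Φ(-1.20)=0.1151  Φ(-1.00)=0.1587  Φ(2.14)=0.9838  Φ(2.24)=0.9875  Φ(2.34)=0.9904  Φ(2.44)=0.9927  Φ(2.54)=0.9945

Lower: z₀ + z₁ = 0.141 + (-1.960) = -1.819; 1 − a(z₀+z₁) = 1 − (0.059)(-1.819) = 1.1073; argument = 0.141 + (-1.819)/1.1073 = -1.5017 → -1.50.
α₁ = Φ(-1.50) = 0.0668; rank = round(500 × 0.0668) = 33; θ*₍33₎ = 4.438.
Upper: z₀ + z₂ = 2.101; 1 − a(z₀+z₂) = 0.8760; argument = 2.5393 → 2.54; α₂ = 0.9945; rank = 497; θ*₍497₎ = 7.932.

(4.438, 7.932)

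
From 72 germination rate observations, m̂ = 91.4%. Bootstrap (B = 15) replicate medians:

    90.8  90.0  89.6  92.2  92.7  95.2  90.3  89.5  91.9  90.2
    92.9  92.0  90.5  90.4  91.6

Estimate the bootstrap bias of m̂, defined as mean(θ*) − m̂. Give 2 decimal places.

bias = −0.08

mean(θ*) = (90.8 + 90.0 + 89.6 + 92.2 + 92.7 + 95.2 + 90.3 + 89.5 + 91.9 + 90.2 + 92.9 + 92.0 + 90.5 + 90.4 + 91.6) / 15 = 91.320
bias = 91.320 − 91.4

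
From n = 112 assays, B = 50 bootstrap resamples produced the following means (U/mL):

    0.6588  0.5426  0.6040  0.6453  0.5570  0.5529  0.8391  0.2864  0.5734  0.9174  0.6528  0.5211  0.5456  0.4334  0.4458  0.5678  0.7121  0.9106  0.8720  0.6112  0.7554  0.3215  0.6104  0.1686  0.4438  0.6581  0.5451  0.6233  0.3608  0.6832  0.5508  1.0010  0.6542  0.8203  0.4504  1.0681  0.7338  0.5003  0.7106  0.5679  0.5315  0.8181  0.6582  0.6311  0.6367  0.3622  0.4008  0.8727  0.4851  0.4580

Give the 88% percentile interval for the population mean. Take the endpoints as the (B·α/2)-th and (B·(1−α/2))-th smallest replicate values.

Sorted replicates: 0.1686, 0.2864, 0.3215, 0.3608, 0.3622, 0.4008, 0.4334, 0.4438, 0.4458, 0.4504, 0.4580, 0.4851, 0.5003, 0.5211, 0.5315, 0.5426, 0.5451, 0.5456, 0.5508, 0.5529, 0.5570, 0.5678, 0.5679, 0.5734, 0.6040, 0.6104, 0.6112, 0.6233, 0.6311, 0.6367, 0.6453, 0.6528, 0.6542, 0.6581, 0.6582, 0.6588, 0.6832, 0.7106, 0.7121, 0.7338, 0.7554, 0.8181, 0.8203, 0.8391, 0.8720, 0.8727, 0.9106, 0.9174, 1.0010, 1.0681
α = 0.12; lower rank = 50 × 0.060 = 3; upper rank = 50 × 0.940 = 47.
The 3rd smallest replicate is 0.3215; the 47th is 0.9106.

(0.3215, 0.9106)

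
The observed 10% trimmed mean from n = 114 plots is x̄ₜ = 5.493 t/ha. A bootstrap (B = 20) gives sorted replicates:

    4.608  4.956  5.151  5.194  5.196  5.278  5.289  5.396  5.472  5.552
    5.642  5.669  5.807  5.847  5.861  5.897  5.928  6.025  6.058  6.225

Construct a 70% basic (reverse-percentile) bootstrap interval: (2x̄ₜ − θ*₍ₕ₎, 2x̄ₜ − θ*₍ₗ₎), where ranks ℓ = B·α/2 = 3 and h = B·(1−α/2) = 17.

(5.058, 5.835)

Percentile endpoints at ranks 3 and 17: θ*₍3₎ = 5.151, θ*₍17₎ = 5.928.
Basic interval reflects these around x̄ₜ:
  lower = 2 × 5.493 − 5.928 = 5.058
  upper = 2 × 5.493 − 5.151 = 5.835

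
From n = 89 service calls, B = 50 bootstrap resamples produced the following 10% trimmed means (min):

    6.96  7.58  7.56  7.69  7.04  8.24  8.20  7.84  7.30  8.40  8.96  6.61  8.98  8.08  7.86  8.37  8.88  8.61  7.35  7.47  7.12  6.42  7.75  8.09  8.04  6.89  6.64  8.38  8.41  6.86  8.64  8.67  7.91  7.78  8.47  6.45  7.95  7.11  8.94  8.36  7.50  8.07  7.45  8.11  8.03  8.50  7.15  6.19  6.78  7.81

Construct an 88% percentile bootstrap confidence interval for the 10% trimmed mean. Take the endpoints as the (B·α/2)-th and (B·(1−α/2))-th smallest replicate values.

(6.45, 8.88)

Sorted replicates: 6.19, 6.42, 6.45, 6.61, 6.64, 6.78, 6.86, 6.89, 6.96, 7.04, 7.11, 7.12, 7.15, 7.30, 7.35, 7.45, 7.47, 7.50, 7.56, 7.58, 7.69, 7.75, 7.78, 7.81, 7.84, 7.86, 7.91, 7.95, 8.03, 8.04, 8.07, 8.08, 8.09, 8.11, 8.20, 8.24, 8.36, 8.37, 8.38, 8.40, 8.41, 8.47, 8.50, 8.61, 8.64, 8.67, 8.88, 8.94, 8.96, 8.98
α = 0.12; lower rank = 50 × 0.060 = 3; upper rank = 50 × 0.940 = 47.
The 3rd smallest replicate is 6.45; the 47th is 8.88.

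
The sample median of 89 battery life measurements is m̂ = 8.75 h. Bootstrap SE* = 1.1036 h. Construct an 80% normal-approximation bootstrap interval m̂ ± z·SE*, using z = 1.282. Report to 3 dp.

(7.335, 10.165)

Margin = 1.282 × 1.1036 = 1.4148
Interval: 8.75 ± 1.4148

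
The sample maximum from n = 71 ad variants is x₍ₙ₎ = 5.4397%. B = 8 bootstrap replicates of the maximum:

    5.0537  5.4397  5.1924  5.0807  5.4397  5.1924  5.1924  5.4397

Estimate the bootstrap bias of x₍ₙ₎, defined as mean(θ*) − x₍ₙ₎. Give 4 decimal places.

mean(θ*) = (5.0537 + 5.4397 + 5.1924 + 5.0807 + 5.4397 + 5.1924 + 5.1924 + 5.4397) / 8 = 5.25384
bias = 5.25384 − 5.4397

bias = −0.1859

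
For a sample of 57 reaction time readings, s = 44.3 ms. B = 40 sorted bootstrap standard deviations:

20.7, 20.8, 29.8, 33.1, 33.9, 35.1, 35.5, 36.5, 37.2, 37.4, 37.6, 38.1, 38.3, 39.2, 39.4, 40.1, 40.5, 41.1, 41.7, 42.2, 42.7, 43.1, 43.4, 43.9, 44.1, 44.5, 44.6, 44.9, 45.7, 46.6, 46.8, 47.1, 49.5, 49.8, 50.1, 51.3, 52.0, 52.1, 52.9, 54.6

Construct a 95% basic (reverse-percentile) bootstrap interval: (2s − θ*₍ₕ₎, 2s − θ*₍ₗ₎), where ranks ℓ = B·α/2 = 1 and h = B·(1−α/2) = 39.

Percentile endpoints at ranks 1 and 39: θ*₍1₎ = 20.7, θ*₍39₎ = 52.9.
Basic interval reflects these around s:
  lower = 2 × 44.3 − 52.9 = 35.7
  upper = 2 × 44.3 − 20.7 = 67.9

(35.7, 67.9)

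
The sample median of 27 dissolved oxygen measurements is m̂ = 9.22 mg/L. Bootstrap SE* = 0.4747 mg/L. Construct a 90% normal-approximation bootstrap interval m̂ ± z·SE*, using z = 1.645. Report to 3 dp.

Margin = 1.645 × 0.4747 = 0.7809
Interval: 9.22 ± 0.7809

(8.439, 10.001)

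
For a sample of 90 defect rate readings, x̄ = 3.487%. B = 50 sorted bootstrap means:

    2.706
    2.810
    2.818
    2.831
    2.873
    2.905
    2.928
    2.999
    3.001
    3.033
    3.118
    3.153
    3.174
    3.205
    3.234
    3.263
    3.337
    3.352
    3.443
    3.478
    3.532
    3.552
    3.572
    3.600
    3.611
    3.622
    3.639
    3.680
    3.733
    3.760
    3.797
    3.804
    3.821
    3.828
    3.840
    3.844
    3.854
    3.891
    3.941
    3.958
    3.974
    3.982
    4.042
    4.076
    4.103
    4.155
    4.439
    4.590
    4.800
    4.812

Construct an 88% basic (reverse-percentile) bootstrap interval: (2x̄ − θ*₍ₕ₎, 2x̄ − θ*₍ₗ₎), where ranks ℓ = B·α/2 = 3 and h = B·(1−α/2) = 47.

Percentile endpoints at ranks 3 and 47: θ*₍3₎ = 2.818, θ*₍47₎ = 4.439.
Basic interval reflects these around x̄:
  lower = 2 × 3.487 − 4.439 = 2.535
  upper = 2 × 3.487 − 2.818 = 4.156

(2.535, 4.156)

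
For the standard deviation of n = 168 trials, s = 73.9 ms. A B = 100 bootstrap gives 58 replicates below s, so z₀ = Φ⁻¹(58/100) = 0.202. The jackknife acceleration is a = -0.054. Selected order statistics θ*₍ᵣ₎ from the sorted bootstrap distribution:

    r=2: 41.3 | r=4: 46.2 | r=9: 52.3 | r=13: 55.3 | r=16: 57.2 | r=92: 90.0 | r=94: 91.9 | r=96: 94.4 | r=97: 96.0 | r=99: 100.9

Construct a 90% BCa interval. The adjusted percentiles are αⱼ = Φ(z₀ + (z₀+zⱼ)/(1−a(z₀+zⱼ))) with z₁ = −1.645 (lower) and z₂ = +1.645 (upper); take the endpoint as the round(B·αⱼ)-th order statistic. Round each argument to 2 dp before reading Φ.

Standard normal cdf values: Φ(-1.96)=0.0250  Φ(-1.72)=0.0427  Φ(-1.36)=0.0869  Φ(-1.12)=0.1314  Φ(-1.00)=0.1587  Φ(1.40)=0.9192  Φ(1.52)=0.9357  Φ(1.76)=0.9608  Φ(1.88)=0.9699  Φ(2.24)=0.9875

Lower: z₀ + z₁ = 0.202 + (-1.645) = -1.443; 1 − a(z₀+z₁) = 1 − (-0.054)(-1.443) = 0.9221; argument = 0.202 + (-1.443)/0.9221 = -1.3629 → -1.36.
α₁ = Φ(-1.36) = 0.0869; rank = round(100 × 0.0869) = 9; θ*₍9₎ = 52.3.
Upper: z₀ + z₂ = 1.847; 1 − a(z₀+z₂) = 1.0997; argument = 1.8815 → 1.88; α₂ = 0.9699; rank = 97; θ*₍97₎ = 96.0.

(52.3, 96.0)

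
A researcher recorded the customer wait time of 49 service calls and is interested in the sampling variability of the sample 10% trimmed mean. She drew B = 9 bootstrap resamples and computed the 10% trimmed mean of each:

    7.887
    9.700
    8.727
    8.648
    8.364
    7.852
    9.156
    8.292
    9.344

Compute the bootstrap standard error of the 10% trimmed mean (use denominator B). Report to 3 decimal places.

Bootstrap SE is the standard deviation of the 9 replicate 10% trimmed means.
Mean of replicates: (7.887 + 9.700 + 8.727 + 8.648 + 8.364 + 7.852 + 9.156 + 8.292 + 9.344) / 9 = 77.9700 / 9 = 8.6633
Sum of squared deviations: (−0.7763)² + (+1.0367)² + (+0.0637)² + (−0.0153)² + (−0.2993)² + (−0.8113)² + (+0.4927)² + (−0.3713)² + (+0.6807)² = 3.2734
Variance = 3.2734 / 9 = 0.3637
SE* = √0.3637

SE* = 0.603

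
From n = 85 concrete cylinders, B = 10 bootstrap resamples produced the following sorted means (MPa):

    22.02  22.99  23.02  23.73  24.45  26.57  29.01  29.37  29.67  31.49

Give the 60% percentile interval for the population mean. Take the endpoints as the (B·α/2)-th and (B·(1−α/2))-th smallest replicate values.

(22.99, 29.37)

α = 0.40; lower rank = 10 × 0.200 = 2; upper rank = 10 × 0.800 = 8.
The 2nd smallest replicate is 22.99; the 8th is 29.37.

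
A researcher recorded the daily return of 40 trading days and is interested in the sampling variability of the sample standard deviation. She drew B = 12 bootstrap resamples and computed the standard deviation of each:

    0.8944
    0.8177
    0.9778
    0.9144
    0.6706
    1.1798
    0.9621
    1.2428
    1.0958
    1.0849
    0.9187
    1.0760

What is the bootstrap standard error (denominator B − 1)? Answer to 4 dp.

Bootstrap SE is the standard deviation of the 12 replicate standard deviations.
Mean of replicates: (0.8944 + 0.8177 + 0.9778 + 0.9144 + 0.6706 + 1.1798 + 0.9621 + 1.2428 + 1.0958 + 1.0849 + 0.9187 + 1.0760) / 12 = 11.83500 / 12 = 0.98625
Sum of squared deviations: (−0.09185)² + (−0.16855)² + (−0.00845)² + (−0.07185)² + (−0.31565)² + (+0.19355)² + (−0.02415)² + (+0.25655)² + (+0.10955)² + (+0.09865)² + (−0.06755)² + (+0.08975)² = 0.27993
Variance = 0.27993 / 11 = 0.02545
SE* = √0.02545

SE* = 0.1595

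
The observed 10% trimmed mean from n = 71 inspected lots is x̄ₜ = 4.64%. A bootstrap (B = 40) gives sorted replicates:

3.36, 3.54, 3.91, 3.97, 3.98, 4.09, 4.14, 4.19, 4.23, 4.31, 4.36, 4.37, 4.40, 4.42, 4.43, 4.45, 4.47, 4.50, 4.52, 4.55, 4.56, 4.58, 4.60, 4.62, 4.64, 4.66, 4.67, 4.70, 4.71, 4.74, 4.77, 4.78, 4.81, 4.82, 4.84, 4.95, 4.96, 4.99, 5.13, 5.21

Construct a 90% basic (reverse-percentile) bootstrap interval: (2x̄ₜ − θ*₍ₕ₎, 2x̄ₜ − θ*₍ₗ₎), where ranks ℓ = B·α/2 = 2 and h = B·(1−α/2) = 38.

(4.29, 5.74)

Percentile endpoints at ranks 2 and 38: θ*₍2₎ = 3.54, θ*₍38₎ = 4.99.
Basic interval reflects these around x̄ₜ:
  lower = 2 × 4.64 − 4.99 = 4.29
  upper = 2 × 4.64 − 3.54 = 5.74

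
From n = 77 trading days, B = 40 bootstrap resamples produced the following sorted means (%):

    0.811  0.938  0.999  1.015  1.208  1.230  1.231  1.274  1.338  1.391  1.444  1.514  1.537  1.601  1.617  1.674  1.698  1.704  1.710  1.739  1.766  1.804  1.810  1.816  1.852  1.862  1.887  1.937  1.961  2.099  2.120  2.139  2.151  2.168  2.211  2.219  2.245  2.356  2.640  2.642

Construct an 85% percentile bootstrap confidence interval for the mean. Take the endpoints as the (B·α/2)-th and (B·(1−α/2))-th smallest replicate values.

(0.999, 2.245)

α = 0.15; lower rank = 40 × 0.075 = 3; upper rank = 40 × 0.925 = 37.
The 3rd smallest replicate is 0.999; the 37th is 2.245.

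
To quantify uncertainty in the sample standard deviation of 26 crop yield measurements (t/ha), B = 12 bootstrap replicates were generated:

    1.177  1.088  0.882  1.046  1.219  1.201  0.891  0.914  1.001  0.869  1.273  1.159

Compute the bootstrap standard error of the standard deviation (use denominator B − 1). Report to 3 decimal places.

SE* = 0.147

Bootstrap SE is the standard deviation of the 12 replicate standard deviations.
Mean of replicates: (1.177 + 1.088 + 0.882 + 1.046 + 1.219 + 1.201 + 0.891 + 0.914 + 1.001 + 0.869 + 1.273 + 1.159) / 12 = 12.7200 / 12 = 1.0600
Sum of squared deviations: (+0.1170)² + (+0.0280)² + (−0.1780)² + (−0.0140)² + (+0.1590)² + (+0.1410)² + (−0.1690)² + (−0.1460)² + (−0.0590)² + (−0.1910)² + (+0.2130)² + (+0.0990)² = 0.2365
Variance = 0.2365 / 11 = 0.0215
SE* = √0.0215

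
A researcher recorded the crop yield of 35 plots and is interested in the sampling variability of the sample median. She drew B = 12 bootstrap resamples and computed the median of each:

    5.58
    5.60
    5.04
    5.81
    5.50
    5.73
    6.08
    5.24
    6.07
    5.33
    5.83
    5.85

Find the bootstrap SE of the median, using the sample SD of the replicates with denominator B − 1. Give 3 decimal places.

SE* = 0.321

Bootstrap SE is the standard deviation of the 12 replicate medians.
Mean of replicates: (5.58 + 5.60 + 5.04 + 5.81 + 5.50 + 5.73 + 6.08 + 5.24 + 6.07 + 5.33 + 5.83 + 5.85) / 12 = 67.6600 / 12 = 5.6383
Sum of squared deviations: (−0.0583)² + (−0.0383)² + (−0.5983)² + (+0.1717)² + (−0.1383)² + (+0.0917)² + (+0.4417)² + (−0.3983)² + (+0.4317)² + (−0.3083)² + (+0.1917)² + (+0.2117)² = 1.1366
Variance = 1.1366 / 11 = 0.1033
SE* = √0.1033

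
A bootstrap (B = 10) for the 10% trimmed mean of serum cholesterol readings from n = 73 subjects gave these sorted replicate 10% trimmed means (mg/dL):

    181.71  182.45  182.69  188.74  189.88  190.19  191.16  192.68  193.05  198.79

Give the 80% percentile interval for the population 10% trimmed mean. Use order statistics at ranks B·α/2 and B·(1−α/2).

(181.71, 193.05)

α = 0.20; lower rank = 10 × 0.100 = 1; upper rank = 10 × 0.900 = 9.
The 1st smallest replicate is 181.71; the 9th is 193.05.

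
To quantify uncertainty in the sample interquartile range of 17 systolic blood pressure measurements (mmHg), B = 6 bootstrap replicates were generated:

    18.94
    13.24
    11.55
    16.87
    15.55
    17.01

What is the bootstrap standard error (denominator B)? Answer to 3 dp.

Bootstrap SE is the standard deviation of the 6 replicate interquartile ranges.
Mean of replicates: (18.94 + 13.24 + 11.55 + 16.87 + 15.55 + 17.01) / 6 = 93.1600 / 6 = 15.5267
Sum of squared deviations: (+3.4133)² + (−2.2867)² + (−3.9767)² + (+1.3433)² + (+0.0233)² + (+1.4833)² = 36.6989
Variance = 36.6989 / 6 = 6.1165
SE* = √6.1165

SE* = 2.473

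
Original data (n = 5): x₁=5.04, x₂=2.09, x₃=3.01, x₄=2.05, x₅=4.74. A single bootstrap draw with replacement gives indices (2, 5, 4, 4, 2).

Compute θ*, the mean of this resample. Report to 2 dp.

θ* = 2.60

Resample values: 2.09, 4.74, 2.05, 2.05, 2.09.
Mean = (2.09 + 4.74 + 2.05 + 2.05 + 2.09) / 5 = 13.020 / 5 = 2.60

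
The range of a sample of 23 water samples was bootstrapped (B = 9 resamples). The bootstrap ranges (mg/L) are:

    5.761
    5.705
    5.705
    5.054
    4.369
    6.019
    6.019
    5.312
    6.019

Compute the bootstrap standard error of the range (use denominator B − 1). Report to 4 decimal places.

SE* = 0.5534

Bootstrap SE is the standard deviation of the 9 replicate ranges.
Mean of replicates: (5.761 + 5.705 + 5.705 + 5.054 + 4.369 + 6.019 + 6.019 + 5.312 + 6.019) / 9 = 49.96300 / 9 = 5.55144
Sum of squared deviations: (+0.20956)² + (+0.15356)² + (+0.15356)² + (−0.49744)² + (−1.18244)² + (+0.46756)² + (+0.46756)² + (−0.23944)² + (+0.46756)² = 2.44986
Variance = 2.44986 / 8 = 0.30623
SE* = √0.30623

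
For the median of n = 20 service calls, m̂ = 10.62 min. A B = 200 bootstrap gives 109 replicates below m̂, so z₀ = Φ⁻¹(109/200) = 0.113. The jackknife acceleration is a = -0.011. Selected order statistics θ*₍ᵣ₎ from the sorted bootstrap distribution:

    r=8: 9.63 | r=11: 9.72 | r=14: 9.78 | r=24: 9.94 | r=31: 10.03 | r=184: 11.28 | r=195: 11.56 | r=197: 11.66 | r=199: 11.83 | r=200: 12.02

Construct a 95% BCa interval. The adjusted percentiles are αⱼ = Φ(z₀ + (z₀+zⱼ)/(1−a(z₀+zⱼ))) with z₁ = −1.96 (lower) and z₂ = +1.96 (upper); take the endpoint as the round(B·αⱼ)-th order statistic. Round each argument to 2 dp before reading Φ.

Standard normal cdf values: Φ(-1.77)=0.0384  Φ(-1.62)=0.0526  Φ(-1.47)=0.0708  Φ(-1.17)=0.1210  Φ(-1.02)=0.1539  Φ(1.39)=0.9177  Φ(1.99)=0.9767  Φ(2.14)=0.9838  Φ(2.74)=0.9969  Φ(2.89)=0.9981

Lower: z₀ + z₁ = 0.113 + (-1.960) = -1.847; 1 − a(z₀+z₁) = 1 − (-0.011)(-1.847) = 0.9797; argument = 0.113 + (-1.847)/0.9797 = -1.7723 → -1.77.
α₁ = Φ(-1.77) = 0.0384; rank = round(200 × 0.0384) = 8; θ*₍8₎ = 9.63.
Upper: z₀ + z₂ = 2.073; 1 − a(z₀+z₂) = 1.0228; argument = 2.1398 → 2.14; α₂ = 0.9838; rank = 197; θ*₍197₎ = 11.66.

(9.63, 11.66)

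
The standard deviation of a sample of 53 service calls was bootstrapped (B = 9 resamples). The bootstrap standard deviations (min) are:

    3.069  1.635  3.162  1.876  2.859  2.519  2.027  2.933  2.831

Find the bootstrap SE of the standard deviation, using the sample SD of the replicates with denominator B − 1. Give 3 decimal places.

Bootstrap SE is the standard deviation of the 9 replicate standard deviations.
Mean of replicates: (3.069 + 1.635 + 3.162 + 1.876 + 2.859 + 2.519 + 2.027 + 2.933 + 2.831) / 9 = 22.9110 / 9 = 2.5457
Sum of squared deviations: (+0.5233)² + (−0.9107)² + (+0.6163)² + (−0.6697)² + (+0.3133)² + (−0.0267)² + (−0.5187)² + (+0.3873)² + (+0.2853)² = 2.5309
Variance = 2.5309 / 8 = 0.3164
SE* = √0.3164

SE* = 0.562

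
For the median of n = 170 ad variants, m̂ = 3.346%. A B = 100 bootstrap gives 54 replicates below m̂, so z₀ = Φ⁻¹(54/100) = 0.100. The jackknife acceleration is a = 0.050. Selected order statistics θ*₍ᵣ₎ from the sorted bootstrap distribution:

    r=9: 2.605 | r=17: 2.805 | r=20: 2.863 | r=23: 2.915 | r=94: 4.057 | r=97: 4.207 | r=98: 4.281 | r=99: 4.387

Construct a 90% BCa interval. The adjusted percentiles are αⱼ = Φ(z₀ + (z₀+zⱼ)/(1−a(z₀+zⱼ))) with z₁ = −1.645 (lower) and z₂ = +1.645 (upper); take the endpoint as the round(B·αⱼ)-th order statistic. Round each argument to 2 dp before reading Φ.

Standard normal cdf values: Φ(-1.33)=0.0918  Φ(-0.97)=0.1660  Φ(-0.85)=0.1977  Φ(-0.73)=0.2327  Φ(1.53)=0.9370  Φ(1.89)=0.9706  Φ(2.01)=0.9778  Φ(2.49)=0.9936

(2.605, 4.281)

Lower: z₀ + z₁ = 0.100 + (-1.645) = -1.545; 1 − a(z₀+z₁) = 1 − (0.050)(-1.545) = 1.0773; argument = 0.100 + (-1.545)/1.0773 = -1.3342 → -1.33.
α₁ = Φ(-1.33) = 0.0918; rank = round(100 × 0.0918) = 9; θ*₍9₎ = 2.605.
Upper: z₀ + z₂ = 1.745; 1 − a(z₀+z₂) = 0.9127; argument = 2.0118 → 2.01; α₂ = 0.9778; rank = 98; θ*₍98₎ = 4.281.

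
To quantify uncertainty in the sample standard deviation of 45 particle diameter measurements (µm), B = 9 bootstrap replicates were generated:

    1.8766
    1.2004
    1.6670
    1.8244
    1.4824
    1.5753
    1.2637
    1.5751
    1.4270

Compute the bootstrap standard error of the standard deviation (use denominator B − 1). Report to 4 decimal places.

Bootstrap SE is the standard deviation of the 9 replicate standard deviations.
Mean of replicates: (1.8766 + 1.2004 + 1.6670 + 1.8244 + 1.4824 + 1.5753 + 1.2637 + 1.5751 + 1.4270) / 9 = 13.89190 / 9 = 1.54354
Sum of squared deviations: (+0.33306)² + (−0.34314)² + (+0.12346)² + (+0.28086)² + (−0.06114)² + (+0.03176)² + (−0.27984)² + (+0.03156)² + (−0.11654)² = 0.42043
Variance = 0.42043 / 8 = 0.05255
SE* = √0.05255

SE* = 0.2292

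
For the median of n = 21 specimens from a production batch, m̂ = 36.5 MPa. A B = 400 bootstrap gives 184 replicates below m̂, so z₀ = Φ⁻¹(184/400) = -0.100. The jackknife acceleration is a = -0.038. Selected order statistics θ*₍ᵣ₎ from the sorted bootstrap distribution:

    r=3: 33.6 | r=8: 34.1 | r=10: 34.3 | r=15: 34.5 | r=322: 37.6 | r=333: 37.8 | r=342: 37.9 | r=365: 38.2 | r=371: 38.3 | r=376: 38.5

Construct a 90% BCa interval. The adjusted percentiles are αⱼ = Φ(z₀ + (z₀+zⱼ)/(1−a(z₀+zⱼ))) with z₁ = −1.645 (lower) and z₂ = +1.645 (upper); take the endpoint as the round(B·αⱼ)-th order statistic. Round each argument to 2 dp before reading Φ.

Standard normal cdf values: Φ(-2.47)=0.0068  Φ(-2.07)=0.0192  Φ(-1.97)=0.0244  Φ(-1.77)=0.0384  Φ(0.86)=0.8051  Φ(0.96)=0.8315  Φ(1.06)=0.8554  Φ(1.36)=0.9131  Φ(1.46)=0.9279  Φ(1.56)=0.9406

(34.3, 38.2)

Lower: z₀ + z₁ = -0.100 + (-1.645) = -1.745; 1 − a(z₀+z₁) = 1 − (-0.038)(-1.745) = 0.9337; argument = -0.100 + (-1.745)/0.9337 = -1.9689 → -1.97.
α₁ = Φ(-1.97) = 0.0244; rank = round(400 × 0.0244) = 10; θ*₍10₎ = 34.3.
Upper: z₀ + z₂ = 1.545; 1 − a(z₀+z₂) = 1.0587; argument = 1.3593 → 1.36; α₂ = 0.9131; rank = 365; θ*₍365₎ = 38.2.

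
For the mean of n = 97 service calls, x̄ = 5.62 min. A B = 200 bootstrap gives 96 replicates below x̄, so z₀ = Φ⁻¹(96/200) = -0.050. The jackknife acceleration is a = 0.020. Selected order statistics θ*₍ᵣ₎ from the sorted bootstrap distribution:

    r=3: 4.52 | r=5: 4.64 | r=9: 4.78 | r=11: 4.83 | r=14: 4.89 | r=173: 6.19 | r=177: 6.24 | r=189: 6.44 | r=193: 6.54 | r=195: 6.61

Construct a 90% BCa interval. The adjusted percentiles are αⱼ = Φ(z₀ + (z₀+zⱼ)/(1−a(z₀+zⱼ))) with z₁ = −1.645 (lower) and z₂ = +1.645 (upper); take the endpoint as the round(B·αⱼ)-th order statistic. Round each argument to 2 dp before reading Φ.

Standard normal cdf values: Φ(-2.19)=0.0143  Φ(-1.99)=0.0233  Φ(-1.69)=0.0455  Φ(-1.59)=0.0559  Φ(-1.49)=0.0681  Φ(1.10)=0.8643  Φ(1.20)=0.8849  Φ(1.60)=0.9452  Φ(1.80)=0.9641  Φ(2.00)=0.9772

Lower: z₀ + z₁ = -0.050 + (-1.645) = -1.695; 1 − a(z₀+z₁) = 1 − (0.020)(-1.695) = 1.0339; argument = -0.050 + (-1.695)/1.0339 = -1.6894 → -1.69.
α₁ = Φ(-1.69) = 0.0455; rank = round(200 × 0.0455) = 9; θ*₍9₎ = 4.78.
Upper: z₀ + z₂ = 1.595; 1 − a(z₀+z₂) = 0.9681; argument = 1.5976 → 1.60; α₂ = 0.9452; rank = 189; θ*₍189₎ = 6.44.

(4.78, 6.44)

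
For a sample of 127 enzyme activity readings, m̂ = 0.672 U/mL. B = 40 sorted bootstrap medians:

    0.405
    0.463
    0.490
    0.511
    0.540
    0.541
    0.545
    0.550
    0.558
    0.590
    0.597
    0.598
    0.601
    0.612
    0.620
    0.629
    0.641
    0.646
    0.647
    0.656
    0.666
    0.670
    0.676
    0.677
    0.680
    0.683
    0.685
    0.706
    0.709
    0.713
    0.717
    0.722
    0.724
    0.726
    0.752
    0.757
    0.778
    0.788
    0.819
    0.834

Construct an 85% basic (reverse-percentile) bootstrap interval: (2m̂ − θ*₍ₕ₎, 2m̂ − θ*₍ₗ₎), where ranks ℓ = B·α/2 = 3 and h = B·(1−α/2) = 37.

Percentile endpoints at ranks 3 and 37: θ*₍3₎ = 0.490, θ*₍37₎ = 0.778.
Basic interval reflects these around m̂:
  lower = 2 × 0.672 − 0.778 = 0.566
  upper = 2 × 0.672 − 0.490 = 0.854

(0.566, 0.854)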